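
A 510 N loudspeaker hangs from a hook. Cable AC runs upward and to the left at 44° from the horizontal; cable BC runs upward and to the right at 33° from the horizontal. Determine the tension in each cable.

ΣF_x = 0: −T_AC·cos44° + T_BC·cos33° = 0 → T_BC = 0.857714·T_AC.
ΣF_y = 0: T_AC·sin44° + T_BC·sin33° = 510.
Substitute: T_AC·(0.694658 + 0.857714·0.544639) = 510 → T_AC = 438.973 ≈ 439.0 N.
Then T_BC = 0.857714 × 438.973 = 376.5 N.

T_AC = 439.0 N, T_BC = 376.5 N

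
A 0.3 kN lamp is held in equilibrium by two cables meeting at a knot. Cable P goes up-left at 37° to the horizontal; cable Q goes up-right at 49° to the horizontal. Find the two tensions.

T_P = 0.1973 kN, T_Q = 0.2402 kN

ΣF_x = 0: −T_P·cos37° + T_Q·cos49° = 0 → T_Q = 1.21732·T_P.
ΣF_y = 0: T_P·sin37° + T_Q·sin49° = 0.3.
Substitute: T_P·(0.601815 + 1.21732·0.75471) = 0.3 → T_P = 0.197299 ≈ 0.1973 kN.
Then T_Q = 1.21732 × 0.197299 = 0.2402 kN.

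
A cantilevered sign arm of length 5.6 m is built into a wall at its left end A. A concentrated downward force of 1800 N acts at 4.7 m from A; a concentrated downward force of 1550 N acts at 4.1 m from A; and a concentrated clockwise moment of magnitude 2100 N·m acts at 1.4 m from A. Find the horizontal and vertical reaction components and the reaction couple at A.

ΣF_x = 0: A_x = 0.
ΣF_y = 0: A_y − 1800 − 1550 = 0 → A_y = 3350 N.
ΣM about A: M_A − 1800·4.7 − 1550·4.1 − 2100 = 0 → M_A = 16920 N·m.

A_x = 0, A_y = 3350 N, M_A = 16920 N·m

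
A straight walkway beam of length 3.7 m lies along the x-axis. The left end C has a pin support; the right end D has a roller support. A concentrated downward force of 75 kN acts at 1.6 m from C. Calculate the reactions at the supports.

ΣM about C: D_y·3.7 − 75·1.6 = 0 → D_y = 120/3.7 = 32.4324 ≈ 32.43 kN.
ΣF_y = 0: C_y + 32.4324 − 75 = 0 → C_y = 42.57 kN.
ΣF_x = 0: no horizontal applied forces, so C_x = 0.

C_x = 0, C_y = 42.57 kN, D_y = 32.43 kN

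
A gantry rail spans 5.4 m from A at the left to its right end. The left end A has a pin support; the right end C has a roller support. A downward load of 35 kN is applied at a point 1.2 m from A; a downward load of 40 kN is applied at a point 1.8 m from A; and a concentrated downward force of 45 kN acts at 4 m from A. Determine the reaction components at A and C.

ΣM about A: C_y·5.4 − 35·1.2 − 40·1.8 − 45·4 = 0 → C_y = 294/5.4 = 54.4444 ≈ 54.44 kN.
ΣF_y = 0: A_y + 54.4444 − 35 − 40 − 45 = 0 → A_y = 65.56 kN.
ΣF_x = 0: no horizontal applied forces, so A_x = 0.

A_x = 0, A_y = 65.56 kN, C_y = 54.44 kN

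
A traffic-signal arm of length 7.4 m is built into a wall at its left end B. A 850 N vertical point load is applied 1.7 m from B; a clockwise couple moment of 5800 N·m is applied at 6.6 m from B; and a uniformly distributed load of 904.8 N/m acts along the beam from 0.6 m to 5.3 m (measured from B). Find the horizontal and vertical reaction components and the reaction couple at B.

B_x = 0, B_y = 5103 N, M_B = 19790 N·m

Resultant of the distributed load: 904.8 × 4.7 = 4252.56 N at 2.95 m from B.
ΣF_x = 0: B_x = 0.
ΣF_y = 0: B_y − 850 − 904.8·4.7 = 0 → B_y = 5103 N.
ΣM about B: M_B − 850·1.7 − 5800 − (904.8·4.7)·2.95 = 0 → M_B = 19790 N·m.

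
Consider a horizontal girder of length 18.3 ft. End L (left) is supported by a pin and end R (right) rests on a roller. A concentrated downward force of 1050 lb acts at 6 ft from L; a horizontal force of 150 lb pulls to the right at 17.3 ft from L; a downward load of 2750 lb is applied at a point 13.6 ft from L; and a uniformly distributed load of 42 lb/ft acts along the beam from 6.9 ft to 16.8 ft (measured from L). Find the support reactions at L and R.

Resultant of the distributed load: 42 × 9.9 = 415.8 lb at 11.85 ft from L.
ΣM about L: R_y·18.3 − 1050·6 − 2750·13.6 − (42·9.9)·11.85 = 0 → R_y = 48627.23/18.3 = 2657.23 ≈ 2657 lb.
ΣF_y = 0: L_y + 2657.23 − 1050 − 2750 − 42·9.9 = 0 → L_y = 1559 lb.
ΣF_x = 0: L_x + 150 = 0 → L_x = -150.0 lb.

L_x = -150.0 lb, L_y = 1559 lb, R_y = 2657 lb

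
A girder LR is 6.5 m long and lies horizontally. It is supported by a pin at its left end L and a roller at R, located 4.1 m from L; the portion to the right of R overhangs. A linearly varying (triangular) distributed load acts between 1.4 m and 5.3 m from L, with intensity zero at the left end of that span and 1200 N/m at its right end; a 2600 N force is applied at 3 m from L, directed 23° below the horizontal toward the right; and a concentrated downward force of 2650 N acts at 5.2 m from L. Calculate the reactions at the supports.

L_x = -2393 N, L_y = -381.3 N, R_y = 6387 N

Resultant of the triangular load: ½ × 1200 × 3.9 = 2340 N, acting at 4 m from L (one-third of the span from the peak).
Moments about L: R_y·4.1 − (½·1200·3.9)·4 − 2600·sin23°·3 − 2650·5.2 = 0 → R_y = 26187.7/4.1 = 6387.24 ≈ 6387 N.
ΣF_y = 0: L_y + 6387.24 − ½·1200·3.9 − 2600·sin23° − 2650 = 0 → L_y = -381.3 N.
ΣF_x = 0: L_x + 2600·cos23° = 0 → L_x = -2393 N.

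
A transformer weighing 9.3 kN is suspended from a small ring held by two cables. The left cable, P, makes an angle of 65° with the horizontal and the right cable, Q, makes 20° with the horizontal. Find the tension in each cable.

ΣF_x = 0: −T_P·cos65° + T_Q·cos20° = 0 → T_Q = 0.449741·T_P.
ΣF_y = 0: T_P·sin65° + T_Q·sin20° = 9.3.
Substitute: T_P·(0.906308 + 0.449741·0.34202) = 9.3 → T_P = 8.77252 ≈ 8.773 kN.
Then T_Q = 0.449741 × 8.77252 = 3.945 kN.

T_P = 8.773 kN, T_Q = 3.945 kN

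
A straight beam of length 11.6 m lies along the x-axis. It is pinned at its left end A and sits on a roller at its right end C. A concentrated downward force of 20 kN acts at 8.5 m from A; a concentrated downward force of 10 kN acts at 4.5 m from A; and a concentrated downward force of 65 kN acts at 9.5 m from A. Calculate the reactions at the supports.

A_x = 0, A_y = 23.23 kN, C_y = 71.77 kN

ΣM about A: C_y·11.6 − 20·8.5 − 10·4.5 − 65·9.5 = 0 → C_y = 832.5/11.6 = 71.7672 ≈ 71.77 kN.
ΣF_y = 0: A_y + 71.7672 − 20 − 10 − 65 = 0 → A_y = 23.23 kN.
ΣF_x = 0: no horizontal applied forces, so A_x = 0.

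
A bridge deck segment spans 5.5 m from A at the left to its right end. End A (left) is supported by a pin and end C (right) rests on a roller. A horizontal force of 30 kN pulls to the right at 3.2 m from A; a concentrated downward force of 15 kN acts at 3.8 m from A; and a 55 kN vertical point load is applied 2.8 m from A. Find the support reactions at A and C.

Taking moments about A: C_y·5.5 − 15·3.8 − 55·2.8 = 0 → C_y = 211/5.5 = 38.3636 ≈ 38.36 kN.
ΣF_y = 0: A_y + 38.3636 − 15 − 55 = 0 → A_y = 31.64 kN.
ΣF_x = 0: A_x + 30 = 0 → A_x = -30.00 kN.

A_x = -30.00 kN, A_y = 31.64 kN, C_y = 38.36 kN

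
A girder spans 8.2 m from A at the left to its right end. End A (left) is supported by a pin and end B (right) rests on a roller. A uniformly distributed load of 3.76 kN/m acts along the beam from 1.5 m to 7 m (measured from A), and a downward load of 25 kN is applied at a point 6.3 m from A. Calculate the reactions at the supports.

Resultant of the distributed load: 3.76 × 5.5 = 20.68 kN at 4.25 m from A.
Moments about A: B_y·8.2 − (3.76·5.5)·4.25 − 25·6.3 = 0 → B_y = 245.39/8.2 = 29.9256 ≈ 29.93 kN.
ΣF_y = 0: A_y + 29.9256 − 3.76·5.5 − 25 = 0 → A_y = 15.75 kN.
ΣF_x = 0: no horizontal applied forces, so A_x = 0.

A_x = 0, A_y = 15.75 kN, B_y = 29.93 kN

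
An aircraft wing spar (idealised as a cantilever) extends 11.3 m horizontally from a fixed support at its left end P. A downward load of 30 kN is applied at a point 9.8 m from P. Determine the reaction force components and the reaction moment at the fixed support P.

ΣF_x = 0: P_x = 0.
ΣF_y = 0: P_y − 30 = 0 → P_y = 30.00 kN.
ΣM about P: M_P − 30·9.8 = 0 → M_P = 294.0 kN·m.

P_x = 0, P_y = 30.00 kN, M_P = 294.0 kN·m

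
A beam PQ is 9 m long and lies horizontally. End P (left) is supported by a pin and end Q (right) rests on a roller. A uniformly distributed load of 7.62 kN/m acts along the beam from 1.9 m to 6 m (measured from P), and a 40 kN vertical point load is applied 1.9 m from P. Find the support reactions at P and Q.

Resultant of the distributed load: 7.62 × 4.1 = 31.242 kN at 3.95 m from P.
Moments about P: Q_y·9 − (7.62·4.1)·3.95 − 40·1.9 = 0 → Q_y = 199.4059/9 = 22.1562 ≈ 22.16 kN.
ΣF_y = 0: P_y + 22.1562 − 7.62·4.1 − 40 = 0 → P_y = 49.09 kN.
ΣF_x = 0: no horizontal applied forces, so P_x = 0.

P_x = 0, P_y = 49.09 kN, Q_y = 22.16 kN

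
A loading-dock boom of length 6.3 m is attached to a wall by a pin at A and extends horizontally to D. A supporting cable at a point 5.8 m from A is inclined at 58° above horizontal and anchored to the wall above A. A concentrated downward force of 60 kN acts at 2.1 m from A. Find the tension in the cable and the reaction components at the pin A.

T = 25.62 kN, A_x = 13.57 kN, A_y = 38.28 kN

ΣM about A: T·sin58°·5.8 − 60·2.1 = 0 → T = 126/(5.8·0.848048) = 25.6166 ≈ 25.62 kN.
ΣF_x = 0: A_x − T·cos58° = 0 → A_x = 25.6166 × 0.529919 = 13.57 kN.
ΣF_y = 0: A_y + T·sin58° − 60 = 0 → A_y = 60 − 25.6166 × 0.848048 = 38.28 kN.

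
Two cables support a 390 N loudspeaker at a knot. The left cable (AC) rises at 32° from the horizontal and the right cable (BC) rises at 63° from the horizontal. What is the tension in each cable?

ΣF_x = 0: −T_AC·cos32° + T_BC·cos63° = 0 → T_BC = 1.86799·T_AC.
ΣF_y = 0: T_AC·sin32° + T_BC·sin63° = 390.
Substitute: T_AC·(0.529919 + 1.86799·0.891007) = 390 → T_AC = 177.732 ≈ 177.7 N.
Then T_BC = 1.86799 × 177.732 = 332.0 N.

T_AC = 177.7 N, T_BC = 332.0 N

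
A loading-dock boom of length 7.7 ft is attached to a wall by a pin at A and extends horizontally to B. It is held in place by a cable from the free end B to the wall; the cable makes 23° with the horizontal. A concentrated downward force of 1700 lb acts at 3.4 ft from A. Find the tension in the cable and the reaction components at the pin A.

T = 1921 lb, A_x = 1768 lb, A_y = 949.4 lb

ΣM about A: T·sin23°·7.7 − 1700·3.4 = 0 → T = 5780/(7.7·0.390731) = 1921.14 ≈ 1921 lb.
ΣF_x = 0: A_x − T·cos23° = 0 → A_x = 1921.14 × 0.920505 = 1768 lb.
ΣF_y = 0: A_y + T·sin23° − 1700 = 0 → A_y = 1700 − 1921.14 × 0.390731 = 949.4 lb.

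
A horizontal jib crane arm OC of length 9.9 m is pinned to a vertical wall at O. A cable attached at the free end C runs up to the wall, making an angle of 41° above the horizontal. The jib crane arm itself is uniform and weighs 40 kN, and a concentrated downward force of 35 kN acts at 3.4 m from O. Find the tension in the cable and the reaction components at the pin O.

T = 48.81 kN, O_x = 36.84 kN, O_y = 42.98 kN

ΣM about O: T·sin41°·9.9 − 40·4.95 − 35·3.4 = 0 → T = 317/(9.9·0.656059) = 48.8069 ≈ 48.81 kN.
ΣF_x = 0: O_x − T·cos41° = 0 → O_x = 48.8069 × 0.75471 = 36.84 kN.
ΣF_y = 0: O_y + T·sin41° − 40 − 35 = 0 → O_y = 75 − 48.8069 × 0.656059 = 42.98 kN.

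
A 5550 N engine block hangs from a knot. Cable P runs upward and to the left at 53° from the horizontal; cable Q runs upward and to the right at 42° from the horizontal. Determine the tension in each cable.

T_P = 4140 N, T_Q = 3353 N

ΣF_x = 0: −T_P·cos53° + T_Q·cos42° = 0 → T_Q = 0.809822·T_P.
ΣF_y = 0: T_P·sin53° + T_Q·sin42° = 5550.
Substitute: T_P·(0.798636 + 0.809822·0.669131) = 5550 → T_P = 4140.21 ≈ 4140 N.
Then T_Q = 0.809822 × 4140.21 = 3353 N.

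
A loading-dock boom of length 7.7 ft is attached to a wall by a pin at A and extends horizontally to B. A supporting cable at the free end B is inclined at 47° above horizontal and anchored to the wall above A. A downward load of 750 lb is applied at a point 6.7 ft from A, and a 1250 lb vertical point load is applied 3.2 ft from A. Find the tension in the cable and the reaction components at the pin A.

T = 1603 lb, A_x = 1093 lb, A_y = 827.9 lb

ΣM about A: T·sin47°·7.7 − 750·6.7 − 1250·3.2 = 0 → T = 9025/(7.7·0.731354) = 1602.61 ≈ 1603 lb.
ΣF_x = 0: A_x − T·cos47° = 0 → A_x = 1602.61 × 0.681998 = 1093 lb.
ΣF_y = 0: A_y + T·sin47° − 750 − 1250 = 0 → A_y = 2000 − 1602.61 × 0.731354 = 827.9 lb.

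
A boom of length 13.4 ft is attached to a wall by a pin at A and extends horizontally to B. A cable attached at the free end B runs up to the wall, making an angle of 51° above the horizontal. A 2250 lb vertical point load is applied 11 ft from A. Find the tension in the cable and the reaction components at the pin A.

T = 2377 lb, A_x = 1496 lb, A_y = 403.0 lb

ΣM about A: T·sin51°·13.4 − 2250·11 = 0 → T = 24750/(13.4·0.777146) = 2376.66 ≈ 2377 lb.
ΣF_x = 0: A_x − T·cos51° = 0 → A_x = 2376.66 × 0.62932 = 1496 lb.
ΣF_y = 0: A_y + T·sin51° − 2250 = 0 → A_y = 2250 − 2376.66 × 0.777146 = 403.0 lb.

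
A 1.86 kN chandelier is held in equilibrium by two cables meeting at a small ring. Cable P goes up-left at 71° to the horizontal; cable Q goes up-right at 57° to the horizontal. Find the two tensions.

T_P = 1.286 kN, T_Q = 0.7685 kN

ΣF_x = 0: −T_P·cos71° + T_Q·cos57° = 0 → T_Q = 0.597769·T_P.
ΣF_y = 0: T_P·sin71° + T_Q·sin57° = 1.86.
Substitute: T_P·(0.945519 + 0.597769·0.838671) = 1.86 → T_P = 1.28555 ≈ 1.286 kN.
Then T_Q = 0.597769 × 1.28555 = 0.7685 kN.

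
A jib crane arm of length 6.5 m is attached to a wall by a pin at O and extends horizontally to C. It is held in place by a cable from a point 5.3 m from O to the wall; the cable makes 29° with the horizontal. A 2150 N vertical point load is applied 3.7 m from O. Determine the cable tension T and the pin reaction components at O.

ΣM about O: T·sin29°·5.3 − 2150·3.7 = 0 → T = 7955/(5.3·0.48481) = 3095.94 ≈ 3096 N.
ΣF_x = 0: O_x − T·cos29° = 0 → O_x = 3095.94 × 0.87462 = 2708 N.
ΣF_y = 0: O_y + T·sin29° − 2150 = 0 → O_y = 2150 − 3095.94 × 0.48481 = 649.1 N.

T = 3096 N, O_x = 2708 N, O_y = 649.1 N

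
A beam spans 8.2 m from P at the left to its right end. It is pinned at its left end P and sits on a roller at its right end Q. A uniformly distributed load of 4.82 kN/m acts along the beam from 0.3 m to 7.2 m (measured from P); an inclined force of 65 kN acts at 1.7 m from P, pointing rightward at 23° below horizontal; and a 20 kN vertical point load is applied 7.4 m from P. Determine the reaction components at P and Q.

Resultant of the distributed load: 4.82 × 6.9 = 33.258 kN at 3.75 m from P.
Moments about P: Q_y·8.2 − (4.82·6.9)·3.75 − 65·sin23°·1.7 − 20·7.4 = 0 → Q_y = 315.893/8.2 = 38.5235 ≈ 38.52 kN.
ΣF_y = 0: P_y + 38.5235 − 4.82·6.9 − 65·sin23° − 20 = 0 → P_y = 40.13 kN.
ΣF_x = 0: P_x + 65·cos23° = 0 → P_x = -59.83 kN.

P_x = -59.83 kN, P_y = 40.13 kN, Q_y = 38.52 kN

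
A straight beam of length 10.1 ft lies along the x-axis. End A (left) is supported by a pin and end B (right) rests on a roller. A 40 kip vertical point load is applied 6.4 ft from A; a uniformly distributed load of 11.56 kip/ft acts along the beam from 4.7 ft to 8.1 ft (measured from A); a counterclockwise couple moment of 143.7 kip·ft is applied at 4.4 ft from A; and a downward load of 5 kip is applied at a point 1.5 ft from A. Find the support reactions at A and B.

A_x = 0, A_y = 47.54 kip, B_y = 36.77 kip

Resultant of the distributed load: 11.56 × 3.4 = 39.304 kip at 6.4 ft from A.
Taking moments about A: B_y·10.1 − 40·6.4 − (11.56·3.4)·6.4 + 143.7 − 5·1.5 = 0 → B_y = 371.3456/10.1 = 36.7669 ≈ 36.77 kip.
ΣF_y = 0: A_y + 36.7669 − 40 − 11.56·3.4 − 5 = 0 → A_y = 47.54 kip.
ΣF_x = 0: no horizontal applied forces, so A_x = 0.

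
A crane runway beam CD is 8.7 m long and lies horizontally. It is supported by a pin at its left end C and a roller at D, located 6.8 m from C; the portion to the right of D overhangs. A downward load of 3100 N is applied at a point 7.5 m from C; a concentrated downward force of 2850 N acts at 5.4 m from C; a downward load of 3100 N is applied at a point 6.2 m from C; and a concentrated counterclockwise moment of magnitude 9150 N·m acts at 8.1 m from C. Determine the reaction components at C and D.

Taking moments about C: D_y·6.8 − 3100·7.5 − 2850·5.4 − 3100·6.2 + 9150 = 0 → D_y = 48710/6.8 = 7163.24 ≈ 7163 N.
ΣF_y = 0: C_y + 7163.24 − 3100 − 2850 − 3100 = 0 → C_y = 1887 N.
ΣF_x = 0: no horizontal applied forces, so C_x = 0.

C_x = 0, C_y = 1887 N, D_y = 7163 N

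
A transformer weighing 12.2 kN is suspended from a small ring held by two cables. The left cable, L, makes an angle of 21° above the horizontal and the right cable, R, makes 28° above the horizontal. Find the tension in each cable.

T_L = 14.27 kN, T_R = 15.09 kN

ΣF_x = 0: −T_L·cos21° + T_R·cos28° = 0 → T_R = 1.05735·T_L.
ΣF_y = 0: T_L·sin21° + T_R·sin28° = 12.2.
Substitute: T_L·(0.358368 + 1.05735·0.469472) = 12.2 → T_L = 14.2729 ≈ 14.27 kN.
Then T_R = 1.05735 × 14.2729 = 15.09 kN.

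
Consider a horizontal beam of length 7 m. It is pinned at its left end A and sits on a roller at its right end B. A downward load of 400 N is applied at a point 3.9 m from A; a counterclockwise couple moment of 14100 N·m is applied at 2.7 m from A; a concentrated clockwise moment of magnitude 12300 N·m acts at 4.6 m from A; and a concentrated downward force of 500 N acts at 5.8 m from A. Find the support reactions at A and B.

A_x = 0, A_y = 520.0 N, B_y = 380.0 N

Taking moments about A: B_y·7 − 400·3.9 + 14100 − 12300 − 500·5.8 = 0 → B_y = 2660/7 = 380.0 N.
ΣF_y = 0: A_y + 380 − 400 − 500 = 0 → A_y = 520.0 N.
ΣF_x = 0: no horizontal applied forces, so A_x = 0.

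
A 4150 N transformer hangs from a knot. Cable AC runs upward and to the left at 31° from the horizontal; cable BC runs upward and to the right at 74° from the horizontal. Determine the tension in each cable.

T_AC = 1184 N, T_BC = 3683 N

ΣF_x = 0: −T_AC·cos31° + T_BC·cos74° = 0 → T_BC = 3.10976·T_AC.
ΣF_y = 0: T_AC·sin31° + T_BC·sin74° = 4150.
Substitute: T_AC·(0.515038 + 3.10976·0.961262) = 4150 → T_AC = 1184.25 ≈ 1184 N.
Then T_BC = 3.10976 × 1184.25 = 3683 N.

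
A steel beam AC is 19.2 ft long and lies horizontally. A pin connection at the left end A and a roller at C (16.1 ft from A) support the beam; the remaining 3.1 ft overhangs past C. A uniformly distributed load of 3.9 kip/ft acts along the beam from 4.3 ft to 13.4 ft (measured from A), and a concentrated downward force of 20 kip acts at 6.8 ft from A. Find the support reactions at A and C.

Resultant of the distributed load: 3.9 × 9.1 = 35.49 kip at 8.85 ft from A.
ΣM about A: C_y·16.1 − (3.9·9.1)·8.85 − 20·6.8 = 0 → C_y = 450.0865/16.1 = 27.9557 ≈ 27.96 kip.
ΣF_y = 0: A_y + 27.9557 − 3.9·9.1 − 20 = 0 → A_y = 27.53 kip.
ΣF_x = 0: no horizontal applied forces, so A_x = 0.

A_x = 0, A_y = 27.53 kip, C_y = 27.96 kip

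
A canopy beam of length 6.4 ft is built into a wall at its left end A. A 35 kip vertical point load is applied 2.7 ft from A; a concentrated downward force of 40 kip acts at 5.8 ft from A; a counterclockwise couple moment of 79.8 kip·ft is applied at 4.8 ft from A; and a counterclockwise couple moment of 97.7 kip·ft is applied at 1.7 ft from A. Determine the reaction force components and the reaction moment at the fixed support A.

ΣF_x = 0: A_x = 0.
ΣF_y = 0: A_y − 35 − 40 = 0 → A_y = 75.00 kip.
ΣM about A: M_A − 35·2.7 − 40·5.8 + 79.8 + 97.7 = 0 → M_A = 149.0 kip·ft.

A_x = 0, A_y = 75.00 kip, M_A = 149.0 kip·ft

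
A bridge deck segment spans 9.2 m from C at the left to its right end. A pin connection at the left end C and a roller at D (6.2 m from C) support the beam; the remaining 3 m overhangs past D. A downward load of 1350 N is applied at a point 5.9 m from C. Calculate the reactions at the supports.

ΣM about C: D_y·6.2 − 1350·5.9 = 0 → D_y = 7965/6.2 = 1284.68 ≈ 1285 N.
ΣF_y = 0: C_y + 1284.68 − 1350 = 0 → C_y = 65.32 N.
ΣF_x = 0: no horizontal applied forces, so C_x = 0.

C_x = 0, C_y = 65.32 N, D_y = 1285 N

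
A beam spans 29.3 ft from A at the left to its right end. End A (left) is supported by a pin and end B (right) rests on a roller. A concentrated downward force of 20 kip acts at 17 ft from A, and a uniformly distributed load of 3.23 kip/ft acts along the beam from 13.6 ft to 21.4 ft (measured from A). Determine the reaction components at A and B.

Resultant of the distributed load: 3.23 × 7.8 = 25.194 kip at 17.5 ft from A.
Moments about A: B_y·29.3 − 20·17 − (3.23·7.8)·17.5 = 0 → B_y = 780.895/29.3 = 26.6517 ≈ 26.65 kip.
ΣF_y = 0: A_y + 26.6517 − 20 − 3.23·7.8 = 0 → A_y = 18.54 kip.
ΣF_x = 0: no horizontal applied forces, so A_x = 0.

A_x = 0, A_y = 18.54 kip, B_y = 26.65 kip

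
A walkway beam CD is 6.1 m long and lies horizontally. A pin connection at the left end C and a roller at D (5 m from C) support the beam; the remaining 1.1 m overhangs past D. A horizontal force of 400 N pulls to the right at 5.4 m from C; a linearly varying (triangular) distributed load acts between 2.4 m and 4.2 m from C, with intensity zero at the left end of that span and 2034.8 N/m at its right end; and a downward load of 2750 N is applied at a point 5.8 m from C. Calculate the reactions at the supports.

C_x = -400.0 N, C_y = 72.77 N, D_y = 4509 N

Resultant of the triangular load: ½ × 2034.8 × 1.8 = 1831.32 N, acting at 3.6 m from C (one-third of the span from the peak).
Moments about C: D_y·5 − (½·2034.8·1.8)·3.6 − 2750·5.8 = 0 → D_y = 22542.752/5 = 4508.55 ≈ 4509 N.
ΣF_y = 0: C_y + 4508.55 − ½·2034.8·1.8 − 2750 = 0 → C_y = 72.77 N.
ΣF_x = 0: C_x + 400 = 0 → C_x = -400.0 N.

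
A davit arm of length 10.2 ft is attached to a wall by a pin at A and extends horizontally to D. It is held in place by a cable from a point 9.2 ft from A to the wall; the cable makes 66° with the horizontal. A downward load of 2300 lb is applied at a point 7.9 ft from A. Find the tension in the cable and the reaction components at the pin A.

T = 2162 lb, A_x = 879.3 lb, A_y = 325.0 lb

ΣM about A: T·sin66°·9.2 − 2300·7.9 = 0 → T = 18170/(9.2·0.913545) = 2161.91 ≈ 2162 lb.
ΣF_x = 0: A_x − T·cos66° = 0 → A_x = 2161.91 × 0.406737 = 879.3 lb.
ΣF_y = 0: A_y + T·sin66° − 2300 = 0 → A_y = 2300 − 2161.91 × 0.913545 = 325.0 lb.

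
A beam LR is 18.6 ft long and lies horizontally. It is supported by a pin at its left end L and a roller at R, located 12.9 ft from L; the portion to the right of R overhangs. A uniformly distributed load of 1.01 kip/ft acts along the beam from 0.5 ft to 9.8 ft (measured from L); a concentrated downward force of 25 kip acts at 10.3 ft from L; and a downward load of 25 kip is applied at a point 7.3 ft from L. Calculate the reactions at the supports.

Resultant of the distributed load: 1.01 × 9.3 = 9.393 kip at 5.15 ft from L.
Taking moments about L: R_y·12.9 − (1.01·9.3)·5.15 − 25·10.3 − 25·7.3 = 0 → R_y = 488.37395/12.9 = 37.8584 ≈ 37.86 kip.
ΣF_y = 0: L_y + 37.8584 − 1.01·9.3 − 25 − 25 = 0 → L_y = 21.53 kip.
ΣF_x = 0: no horizontal applied forces, so L_x = 0.

L_x = 0, L_y = 21.53 kip, R_y = 37.86 kip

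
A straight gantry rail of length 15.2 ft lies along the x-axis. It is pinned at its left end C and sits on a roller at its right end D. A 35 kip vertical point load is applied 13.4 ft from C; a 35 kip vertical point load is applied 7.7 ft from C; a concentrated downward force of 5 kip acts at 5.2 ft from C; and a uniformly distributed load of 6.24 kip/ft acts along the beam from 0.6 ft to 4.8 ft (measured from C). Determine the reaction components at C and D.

C_x = 0, C_y = 46.26 kip, D_y = 54.95 kip

Resultant of the distributed load: 6.24 × 4.2 = 26.208 kip at 2.7 ft from C.
Taking moments about C: D_y·15.2 − 35·13.4 − 35·7.7 − 5·5.2 − (6.24·4.2)·2.7 = 0 → D_y = 835.2616/15.2 = 54.9514 ≈ 54.95 kip.
ΣF_y = 0: C_y + 54.9514 − 35 − 35 − 5 − 6.24·4.2 = 0 → C_y = 46.26 kip.
ΣF_x = 0: no horizontal applied forces, so C_x = 0.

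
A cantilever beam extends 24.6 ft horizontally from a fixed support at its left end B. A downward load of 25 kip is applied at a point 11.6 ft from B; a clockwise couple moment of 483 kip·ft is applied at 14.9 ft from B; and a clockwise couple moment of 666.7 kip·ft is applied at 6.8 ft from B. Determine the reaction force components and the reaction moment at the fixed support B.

ΣF_x = 0: B_x = 0.
ΣF_y = 0: B_y − 25 = 0 → B_y = 25.00 kip.
ΣM about B: M_B − 25·11.6 − 483 − 666.7 = 0 → M_B = 1440 kip·ft.

B_x = 0, B_y = 25.00 kip, M_B = 1440 kip·ft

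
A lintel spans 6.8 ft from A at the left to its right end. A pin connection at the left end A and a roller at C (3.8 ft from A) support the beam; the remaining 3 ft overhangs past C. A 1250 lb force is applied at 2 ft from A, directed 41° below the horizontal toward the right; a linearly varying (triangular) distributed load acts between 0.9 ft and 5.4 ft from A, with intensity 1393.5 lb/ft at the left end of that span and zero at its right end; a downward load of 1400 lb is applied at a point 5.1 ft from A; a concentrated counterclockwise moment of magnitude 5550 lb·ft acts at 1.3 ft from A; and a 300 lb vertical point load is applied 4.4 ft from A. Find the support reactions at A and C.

A_x = -943.4 lb, A_y = 2478 lb, C_y = 3178 lb

Resultant of the triangular load: ½ × 1393.5 × 4.5 = 3135.375 lb, acting at 2.4 ft from A (one-third of the span from the peak).
Moments about A: C_y·3.8 − 1250·sin41°·2 − (½·1393.5·4.5)·2.4 − 1400·5.1 + 5550 − 300·4.4 = 0 → C_y = 12075/3.8 = 3177.63 ≈ 3178 lb.
ΣF_y = 0: A_y + 3177.63 − 1250·sin41° − ½·1393.5·4.5 − 1400 − 300 = 0 → A_y = 2478 lb.
ΣF_x = 0: A_x + 1250·cos41° = 0 → A_x = -943.4 lb.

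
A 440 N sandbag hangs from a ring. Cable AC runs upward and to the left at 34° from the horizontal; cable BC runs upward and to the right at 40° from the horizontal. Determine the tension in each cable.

T_AC = 350.6 N, T_BC = 379.5 N

ΣF_x = 0: −T_AC·cos34° + T_BC·cos40° = 0 → T_BC = 1.08223·T_AC.
ΣF_y = 0: T_AC·sin34° + T_BC·sin40° = 440.
Substitute: T_AC·(0.559193 + 1.08223·0.642788) = 440 → T_AC = 350.643 ≈ 350.6 N.
Then T_BC = 1.08223 × 350.643 = 379.5 N.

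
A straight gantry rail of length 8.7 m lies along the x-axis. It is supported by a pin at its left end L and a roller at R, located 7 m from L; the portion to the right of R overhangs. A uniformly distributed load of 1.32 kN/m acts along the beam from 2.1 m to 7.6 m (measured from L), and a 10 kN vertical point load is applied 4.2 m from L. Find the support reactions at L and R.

L_x = 0, L_y = 6.230 kN, R_y = 11.03 kN

Resultant of the distributed load: 1.32 × 5.5 = 7.26 kN at 4.85 m from L.
Taking moments about L: R_y·7 − (1.32·5.5)·4.85 − 10·4.2 = 0 → R_y = 77.211/7 = 11.0301 ≈ 11.03 kN.
ΣF_y = 0: L_y + 11.0301 − 1.32·5.5 − 10 = 0 → L_y = 6.230 kN.
ΣF_x = 0: no horizontal applied forces, so L_x = 0.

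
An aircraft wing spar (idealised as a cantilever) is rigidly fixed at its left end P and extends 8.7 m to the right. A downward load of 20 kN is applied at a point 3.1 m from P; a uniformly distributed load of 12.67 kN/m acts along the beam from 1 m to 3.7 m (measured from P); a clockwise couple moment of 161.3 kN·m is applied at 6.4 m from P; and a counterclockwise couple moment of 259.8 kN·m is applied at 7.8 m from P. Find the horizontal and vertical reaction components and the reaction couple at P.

P_x = 0, P_y = 54.21 kN, M_P = 43.89 kN·m

Resultant of the distributed load: 12.67 × 2.7 = 34.209 kN at 2.35 m from P.
ΣF_x = 0: P_x = 0.
ΣF_y = 0: P_y − 20 − 12.67·2.7 = 0 → P_y = 54.21 kN.
ΣM about P: M_P − 20·3.1 − (12.67·2.7)·2.35 − 161.3 + 259.8 = 0 → M_P = 43.89 kN·m.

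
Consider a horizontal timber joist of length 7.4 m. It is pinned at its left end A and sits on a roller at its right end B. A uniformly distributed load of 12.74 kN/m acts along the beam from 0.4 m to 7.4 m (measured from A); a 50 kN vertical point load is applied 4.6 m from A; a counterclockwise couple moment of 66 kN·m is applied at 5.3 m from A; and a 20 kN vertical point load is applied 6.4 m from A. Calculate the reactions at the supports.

Resultant of the distributed load: 12.74 × 7 = 89.18 kN at 3.9 m from A.
ΣM about A: B_y·7.4 − (12.74·7)·3.9 − 50·4.6 + 66 − 20·6.4 = 0 → B_y = 639.802/7.4 = 86.4597 ≈ 86.46 kN.
ΣF_y = 0: A_y + 86.4597 − 12.74·7 − 50 − 20 = 0 → A_y = 72.72 kN.
ΣF_x = 0: no horizontal applied forces, so A_x = 0.

A_x = 0, A_y = 72.72 kN, B_y = 86.46 kN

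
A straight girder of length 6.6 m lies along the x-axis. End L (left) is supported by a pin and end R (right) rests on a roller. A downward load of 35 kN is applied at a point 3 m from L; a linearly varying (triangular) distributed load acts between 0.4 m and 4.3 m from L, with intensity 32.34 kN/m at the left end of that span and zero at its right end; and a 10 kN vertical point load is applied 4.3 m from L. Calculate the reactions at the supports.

L_x = 0, L_y = 69.40 kN, R_y = 38.67 kN

Resultant of the triangular load: ½ × 32.34 × 3.9 = 63.063 kN, acting at 1.7 m from L (one-third of the span from the peak).
Moments about L: R_y·6.6 − 35·3 − (½·32.34·3.9)·1.7 − 10·4.3 = 0 → R_y = 255.2071/6.6 = 38.6677 ≈ 38.67 kN.
ΣF_y = 0: L_y + 38.6677 − 35 − ½·32.34·3.9 − 10 = 0 → L_y = 69.40 kN.
ΣF_x = 0: no horizontal applied forces, so L_x = 0.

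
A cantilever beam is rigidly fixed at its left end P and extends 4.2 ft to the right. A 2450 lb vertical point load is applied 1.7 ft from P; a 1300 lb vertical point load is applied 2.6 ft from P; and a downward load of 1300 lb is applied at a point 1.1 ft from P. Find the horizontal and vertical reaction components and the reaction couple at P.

ΣF_x = 0: P_x = 0.
ΣF_y = 0: P_y − 2450 − 1300 − 1300 = 0 → P_y = 5050 lb.
ΣM about P: M_P − 2450·1.7 − 1300·2.6 − 1300·1.1 = 0 → M_P = 8975 lb·ft.

P_x = 0, P_y = 5050 lb, M_P = 8975 lb·ft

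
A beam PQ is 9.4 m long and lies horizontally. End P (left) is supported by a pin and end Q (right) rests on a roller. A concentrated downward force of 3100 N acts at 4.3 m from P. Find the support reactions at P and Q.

Taking moments about P: Q_y·9.4 − 3100·4.3 = 0 → Q_y = 13330/9.4 = 1418.09 ≈ 1418 N.
ΣF_y = 0: P_y + 1418.09 − 3100 = 0 → P_y = 1682 N.
ΣF_x = 0: no horizontal applied forces, so P_x = 0.

P_x = 0, P_y = 1682 N, Q_y = 1418 N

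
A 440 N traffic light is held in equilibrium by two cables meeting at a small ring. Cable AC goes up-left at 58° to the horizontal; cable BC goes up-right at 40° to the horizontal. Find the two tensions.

T_AC = 340.4 N, T_BC = 235.5 N

ΣF_x = 0: −T_AC·cos58° + T_BC·cos40° = 0 → T_BC = 0.69176·T_AC.
ΣF_y = 0: T_AC·sin58° + T_BC·sin40° = 440.
Substitute: T_AC·(0.848048 + 0.69176·0.642788) = 440 → T_AC = 340.372 ≈ 340.4 N.
Then T_BC = 0.69176 × 340.372 = 235.5 N.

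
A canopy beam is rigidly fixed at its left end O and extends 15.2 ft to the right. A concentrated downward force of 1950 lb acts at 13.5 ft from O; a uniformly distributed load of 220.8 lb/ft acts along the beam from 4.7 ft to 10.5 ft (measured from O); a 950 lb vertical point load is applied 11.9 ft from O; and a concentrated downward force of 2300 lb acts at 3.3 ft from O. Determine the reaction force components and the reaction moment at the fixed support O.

Resultant of the distributed load: 220.8 × 5.8 = 1280.64 lb at 7.6 ft from O.
ΣF_x = 0: O_x = 0.
ΣF_y = 0: O_y − 1950 − 220.8·5.8 − 950 − 2300 = 0 → O_y = 6481 lb.
ΣM about O: M_O − 1950·13.5 − (220.8·5.8)·7.6 − 950·11.9 − 2300·3.3 = 0 → M_O = 54950 lb·ft.

O_x = 0, O_y = 6481 lb, M_O = 54950 lb·ft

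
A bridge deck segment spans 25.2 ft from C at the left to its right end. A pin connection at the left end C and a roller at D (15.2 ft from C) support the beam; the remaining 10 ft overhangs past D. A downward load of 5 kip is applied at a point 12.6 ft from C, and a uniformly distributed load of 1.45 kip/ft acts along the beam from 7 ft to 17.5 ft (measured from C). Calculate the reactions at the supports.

Resultant of the distributed load: 1.45 × 10.5 = 15.225 kip at 12.25 ft from C.
Moments about C: D_y·15.2 − 5·12.6 − (1.45·10.5)·12.25 = 0 → D_y = 249.50625/15.2 = 16.4149 ≈ 16.41 kip.
ΣF_y = 0: C_y + 16.4149 − 5 − 1.45·10.5 = 0 → C_y = 3.810 kip.
ΣF_x = 0: no horizontal applied forces, so C_x = 0.

C_x = 0, C_y = 3.810 kip, D_y = 16.41 kip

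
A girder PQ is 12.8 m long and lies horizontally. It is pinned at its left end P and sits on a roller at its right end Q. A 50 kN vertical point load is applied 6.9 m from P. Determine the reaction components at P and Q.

P_x = 0, P_y = 23.05 kN, Q_y = 26.95 kN

ΣM about P: Q_y·12.8 − 50·6.9 = 0 → Q_y = 345/12.8 = 26.9531 ≈ 26.95 kN.
ΣF_y = 0: P_y + 26.9531 − 50 = 0 → P_y = 23.05 kN.
ΣF_x = 0: no horizontal applied forces, so P_x = 0.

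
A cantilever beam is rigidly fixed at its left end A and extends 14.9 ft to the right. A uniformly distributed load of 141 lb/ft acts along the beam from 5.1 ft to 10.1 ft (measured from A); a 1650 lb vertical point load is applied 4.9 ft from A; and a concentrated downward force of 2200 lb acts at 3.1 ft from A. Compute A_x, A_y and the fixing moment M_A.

A_x = 0, A_y = 4555 lb, M_A = 20260 lb·ft

Resultant of the distributed load: 141 × 5 = 705 lb at 7.6 ft from A.
ΣF_x = 0: A_x = 0.
ΣF_y = 0: A_y − 141·5 − 1650 − 2200 = 0 → A_y = 4555 lb.
ΣM about A: M_A − (141·5)·7.6 − 1650·4.9 − 2200·3.1 = 0 → M_A = 20260 lb·ft.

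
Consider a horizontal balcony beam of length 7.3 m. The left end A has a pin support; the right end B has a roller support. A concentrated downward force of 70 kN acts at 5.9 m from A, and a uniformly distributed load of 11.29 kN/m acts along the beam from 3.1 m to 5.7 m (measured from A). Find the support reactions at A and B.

A_x = 0, A_y = 25.09 kN, B_y = 74.27 kN

Resultant of the distributed load: 11.29 × 2.6 = 29.354 kN at 4.4 m from A.
Moments about A: B_y·7.3 − 70·5.9 − (11.29·2.6)·4.4 = 0 → B_y = 542.1576/7.3 = 74.2682 ≈ 74.27 kN.
ΣF_y = 0: A_y + 74.2682 − 70 − 11.29·2.6 = 0 → A_y = 25.09 kN.
ΣF_x = 0: no horizontal applied forces, so A_x = 0.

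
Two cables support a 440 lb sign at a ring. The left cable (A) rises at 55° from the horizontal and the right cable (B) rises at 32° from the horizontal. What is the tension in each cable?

ΣF_x = 0: −T_A·cos55° + T_B·cos32° = 0 → T_B = 0.676349·T_A.
ΣF_y = 0: T_A·sin55° + T_B·sin32° = 440.
Substitute: T_A·(0.819152 + 0.676349·0.529919) = 440 → T_A = 373.653 ≈ 373.7 lb.
Then T_B = 0.676349 × 373.653 = 252.7 lb.

T_A = 373.7 lb, T_B = 252.7 lb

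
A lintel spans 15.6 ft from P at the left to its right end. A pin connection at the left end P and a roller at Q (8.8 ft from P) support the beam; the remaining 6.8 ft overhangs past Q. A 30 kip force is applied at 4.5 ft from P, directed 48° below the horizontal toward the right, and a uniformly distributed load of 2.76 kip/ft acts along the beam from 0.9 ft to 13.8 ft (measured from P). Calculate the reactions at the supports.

P_x = -20.07 kip, P_y = 16.76 kip, Q_y = 41.14 kip

Resultant of the distributed load: 2.76 × 12.9 = 35.604 kip at 7.35 ft from P.
Moments about P: Q_y·8.8 − 30·sin48°·4.5 − (2.76·12.9)·7.35 = 0 → Q_y = 362.014/8.8 = 41.138 ≈ 41.14 kip.
ΣF_y = 0: P_y + 41.138 − 30·sin48° − 2.76·12.9 = 0 → P_y = 16.76 kip.
ΣF_x = 0: P_x + 30·cos48° = 0 → P_x = -20.07 kip.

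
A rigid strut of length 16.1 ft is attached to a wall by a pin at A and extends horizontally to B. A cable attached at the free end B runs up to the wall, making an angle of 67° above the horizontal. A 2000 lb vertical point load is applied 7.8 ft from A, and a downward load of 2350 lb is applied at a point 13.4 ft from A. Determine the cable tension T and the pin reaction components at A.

T = 3177 lb, A_x = 1242 lb, A_y = 1425 lb

ΣM about A: T·sin67°·16.1 − 2000·7.8 − 2350·13.4 = 0 → T = 47090/(16.1·0.920505) = 3177.43 ≈ 3177 lb.
ΣF_x = 0: A_x − T·cos67° = 0 → A_x = 3177.43 × 0.390731 = 1242 lb.
ΣF_y = 0: A_y + T·sin67° − 2000 − 2350 = 0 → A_y = 4350 − 3177.43 × 0.920505 = 1425 lb.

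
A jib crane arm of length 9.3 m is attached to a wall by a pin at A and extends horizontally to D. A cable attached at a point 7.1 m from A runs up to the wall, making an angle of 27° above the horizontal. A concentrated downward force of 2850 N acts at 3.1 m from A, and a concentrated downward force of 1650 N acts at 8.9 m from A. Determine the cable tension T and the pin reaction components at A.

ΣM about A: T·sin27°·7.1 − 2850·3.1 − 1650·8.9 = 0 → T = 23520/(7.1·0.45399) = 7296.8 ≈ 7297 N.
ΣF_x = 0: A_x − T·cos27° = 0 → A_x = 7296.8 × 0.891007 = 6501 N.
ΣF_y = 0: A_y + T·sin27° − 2850 − 1650 = 0 → A_y = 4500 − 7296.8 × 0.45399 = 1187 N.

T = 7297 N, A_x = 6501 N, A_y = 1187 N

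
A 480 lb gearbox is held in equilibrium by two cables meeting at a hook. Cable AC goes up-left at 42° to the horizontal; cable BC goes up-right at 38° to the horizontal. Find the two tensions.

ΣF_x = 0: −T_AC·cos42° + T_BC·cos38° = 0 → T_BC = 0.943064·T_AC.
ΣF_y = 0: T_AC·sin42° + T_BC·sin38° = 480.
Substitute: T_AC·(0.669131 + 0.943064·0.615661) = 480 → T_AC = 384.08 ≈ 384.1 lb.
Then T_BC = 0.943064 × 384.08 = 362.2 lb.

T_AC = 384.1 lb, T_BC = 362.2 lb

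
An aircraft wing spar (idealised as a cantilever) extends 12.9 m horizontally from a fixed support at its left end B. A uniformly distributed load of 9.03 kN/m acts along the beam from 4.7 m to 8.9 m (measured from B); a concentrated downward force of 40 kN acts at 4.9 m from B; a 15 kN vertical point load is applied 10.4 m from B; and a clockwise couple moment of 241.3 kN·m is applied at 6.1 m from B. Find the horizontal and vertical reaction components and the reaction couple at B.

B_x = 0, B_y = 92.93 kN, M_B = 851.2 kN·m

Resultant of the distributed load: 9.03 × 4.2 = 37.926 kN at 6.8 m from B.
ΣF_x = 0: B_x = 0.
ΣF_y = 0: B_y − 9.03·4.2 − 40 − 15 = 0 → B_y = 92.93 kN.
ΣM about B: M_B − (9.03·4.2)·6.8 − 40·4.9 − 15·10.4 − 241.3 = 0 → M_B = 851.2 kN·m.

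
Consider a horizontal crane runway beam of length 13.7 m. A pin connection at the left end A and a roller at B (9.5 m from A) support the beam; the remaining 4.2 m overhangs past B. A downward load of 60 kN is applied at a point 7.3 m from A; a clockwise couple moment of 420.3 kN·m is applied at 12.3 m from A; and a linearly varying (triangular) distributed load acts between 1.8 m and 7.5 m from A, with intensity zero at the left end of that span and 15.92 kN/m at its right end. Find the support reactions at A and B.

Resultant of the triangular load: ½ × 15.92 × 5.7 = 45.372 kN, acting at 5.6 m from A (one-third of the span from the peak).
ΣM about A: B_y·9.5 − 60·7.3 − 420.3 − (½·15.92·5.7)·5.6 = 0 → B_y = 1112.3832/9.5 = 117.093 ≈ 117.1 kN.
ΣF_y = 0: A_y + 117.093 − 60 − ½·15.92·5.7 = 0 → A_y = -11.72 kN.
ΣF_x = 0: no horizontal applied forces, so A_x = 0.

A_x = 0, A_y = -11.72 kN, B_y = 117.1 kN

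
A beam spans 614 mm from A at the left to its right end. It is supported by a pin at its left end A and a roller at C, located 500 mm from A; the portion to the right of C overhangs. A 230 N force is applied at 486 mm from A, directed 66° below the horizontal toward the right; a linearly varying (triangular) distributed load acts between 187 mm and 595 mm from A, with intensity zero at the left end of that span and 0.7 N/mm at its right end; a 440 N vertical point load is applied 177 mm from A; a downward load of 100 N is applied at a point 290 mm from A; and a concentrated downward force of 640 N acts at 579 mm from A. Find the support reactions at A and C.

A_x = -93.55 N, A_y = 242.7 N, C_y = 1290 N

Resultant of the triangular load: ½ × 0.7 × 408 = 142.8 N, acting at 459 mm from A (one-third of the span from the peak).
Moments about A: C_y·500 − 230·sin66°·486 − (½·0.7·408)·459 − 440·177 − 100·290 − 640·579 = 0 → C_y = 645101/500 = 1290.2 ≈ 1290 N.
ΣF_y = 0: A_y + 1290.2 − 230·sin66° − ½·0.7·408 − 440 − 100 − 640 = 0 → A_y = 242.7 N.
ΣF_x = 0: A_x + 230·cos66° = 0 → A_x = -93.55 N.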